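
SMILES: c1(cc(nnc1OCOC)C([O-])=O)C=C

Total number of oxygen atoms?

4

The symbol for oxygen appears 4 times in the SMILES.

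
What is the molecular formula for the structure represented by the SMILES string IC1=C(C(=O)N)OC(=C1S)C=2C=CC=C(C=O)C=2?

Heavy atoms from the SMILES: 12 C, 1 I, 1 N, 3 O, 1 S.
Implicit hydrogens by atom environment:
  6 × C (aromatic): no H
  4 × C (aromatic): 1 H each → 4
  2 × O: no H
  1 × C: 1 H
  1 × C: no H
  1 × I: no H
  1 × N: 2 H
  1 × O (aromatic): no H
  1 × S: 1 H
  Total hydrogens = 8.
Molecular formula: C12H8INO3S

C12H8INO3S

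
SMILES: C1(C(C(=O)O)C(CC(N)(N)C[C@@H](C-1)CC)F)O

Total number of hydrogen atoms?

Hydrogens are implicit in SMILES; fill each atom to its normal valence:
  4 × C: 2 H each → 8
  4 × C: 1 H each → 4
  2 × C: no H
  2 × N: 2 H each → 4
  2 × O: 1 H each → 2
  1 × C: 3 H
  1 × F: no H
  1 × O: no H
  Total hydrogens = 21.

21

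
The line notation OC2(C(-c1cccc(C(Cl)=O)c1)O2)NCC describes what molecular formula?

Heavy atoms from the SMILES: 11 C, 1 Cl, 1 N, 3 O.
Implicit hydrogens by atom environment:
  4 × C (aromatic): 1 H each → 4
  2 × C: no H
  2 × C (aromatic): no H
  2 × O: no H
  1 × C: 3 H
  1 × C: 2 H
  1 × C: 1 H
  1 × Cl: no H
  1 × N: 1 H
  1 × O: 1 H
  Total hydrogens = 12.
Molecular formula: C11H12ClNO3

C11H12ClNO3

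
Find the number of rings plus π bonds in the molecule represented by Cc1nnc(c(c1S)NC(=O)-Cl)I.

Molecular formula from the SMILES: C6H5ClIN3OS.
DoU = (2C + 2 + N − H − X)/2 = (2·6 + 2 + 3 − 5 − 2)/2 = 10/2 = 5.
(Structurally: 1 ring(s) + 4 π bond(s) = 5.)

5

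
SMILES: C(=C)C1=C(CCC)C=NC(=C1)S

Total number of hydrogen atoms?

Hydrogens are implicit in SMILES; fill each atom to its normal valence:
  3 × C: 2 H each → 6
  3 × C (aromatic): no H
  2 × C (aromatic): 1 H each → 2
  1 × C: 3 H
  1 × C: 1 H
  1 × N (aromatic): no H
  1 × S: 1 H
  Total hydrogens = 13.

13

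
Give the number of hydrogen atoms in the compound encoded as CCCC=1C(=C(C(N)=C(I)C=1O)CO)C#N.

13

Hydrogens are implicit in SMILES; fill each atom to its normal valence:
  6 × C (aromatic): no H
  3 × C: 2 H each → 6
  2 × O: 1 H each → 2
  1 × C: 3 H
  1 × C: no H
  1 × I: no H
  1 × N: 2 H
  1 × N: no H
  Total hydrogens = 13.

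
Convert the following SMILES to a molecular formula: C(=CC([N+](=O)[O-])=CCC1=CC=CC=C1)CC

C13H15NO2

Heavy atoms from the SMILES: 13 C, 1 N, 2 O.
Implicit hydrogens by atom environment:
  5 × C (aromatic): 1 H each → 5
  3 × C: 1 H each → 3
  2 × C: 2 H each → 4
  1 × C: 3 H
  1 × C: no H
  1 × C (aromatic): no H
  1 × N (charge +1): no H
  1 × O: no H
  1 × O (charge -1): no H
  Total hydrogens = 15.
Molecular formula: C13H15NO2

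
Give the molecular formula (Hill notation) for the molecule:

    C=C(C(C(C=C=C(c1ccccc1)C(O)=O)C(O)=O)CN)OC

Heavy atoms from the SMILES: 17 C, 1 N, 5 O.
Implicit hydrogens by atom environment:
  5 × C (aromatic): 1 H each → 5
  5 × C: no H
  3 × C: 1 H each → 3
  3 × O: no H
  2 × C: 2 H each → 4
  2 × O: 1 H each → 2
  1 × C: 3 H
  1 × C (aromatic): no H
  1 × N: 2 H
  Total hydrogens = 19.
Molecular formula: C17H19NO5

C17H19NO5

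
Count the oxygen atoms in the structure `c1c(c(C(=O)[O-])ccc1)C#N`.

2

The symbol for oxygen appears 2 times in the SMILES.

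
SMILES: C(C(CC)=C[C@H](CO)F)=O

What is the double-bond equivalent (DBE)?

2

Molecular formula from the SMILES: C7H11FO2.
DoU = (2C + 2 + N − H − X)/2 = (2·7 + 2 + 0 − 11 − 1)/2 = 4/2 = 2.
(Structurally: 0 ring(s) + 2 π bond(s) = 2.)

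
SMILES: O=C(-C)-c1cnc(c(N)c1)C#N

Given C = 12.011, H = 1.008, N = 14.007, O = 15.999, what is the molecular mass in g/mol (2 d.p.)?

161.16

Molecular formula: C8H7N3O.
M = 8×12.011 + 7×1.008 + 3×14.007 + 1×15.999 = 161.16 g/mol.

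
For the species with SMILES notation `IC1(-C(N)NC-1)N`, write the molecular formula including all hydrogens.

C3H8IN3

Heavy atoms from the SMILES: 3 C, 1 I, 3 N.
Implicit hydrogens by atom environment:
  2 × N: 2 H each → 4
  1 × C: 2 H
  1 × C: 1 H
  1 × C: no H
  1 × I: no H
  1 × N: 1 H
  Total hydrogens = 8.
Molecular formula: C3H8IN3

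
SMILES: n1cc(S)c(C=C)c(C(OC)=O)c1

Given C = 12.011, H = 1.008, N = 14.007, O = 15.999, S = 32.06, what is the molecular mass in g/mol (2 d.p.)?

195.24

Molecular formula: C9H9NO2S.
M = 9×12.011 + 9×1.008 + 1×14.007 + 2×15.999 + 1×32.06 = 195.24 g/mol.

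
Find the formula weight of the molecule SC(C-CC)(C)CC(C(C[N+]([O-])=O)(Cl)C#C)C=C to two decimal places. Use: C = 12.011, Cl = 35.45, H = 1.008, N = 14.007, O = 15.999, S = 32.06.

Molecular formula: C13H20ClNO2S.
M = 13×12.011 + 1×35.45 + 20×1.008 + 1×14.007 + 2×15.999 + 1×32.06 = 289.82 g/mol.

289.82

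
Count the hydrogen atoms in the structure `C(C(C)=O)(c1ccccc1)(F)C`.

Hydrogens are implicit in SMILES; fill each atom to its normal valence:
  5 × C (aromatic): 1 H each → 5
  2 × C: 3 H each → 6
  2 × C: no H
  1 × C (aromatic): no H
  1 × F: no H
  1 × O: no H
  Total hydrogens = 11.

11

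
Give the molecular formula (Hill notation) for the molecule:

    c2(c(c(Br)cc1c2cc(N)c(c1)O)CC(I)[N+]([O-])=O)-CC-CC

Heavy atoms from the SMILES: 1 Br, 16 C, 1 I, 2 N, 3 O.
Implicit hydrogens by atom environment:
  7 × C (aromatic): no H
  4 × C: 2 H each → 8
  3 × C (aromatic): 1 H each → 3
  1 × Br: no H
  1 × C: 3 H
  1 × C: 1 H
  1 × I: no H
  1 × N: 2 H
  1 × N (charge +1): no H
  1 × O: 1 H
  1 × O: no H
  1 × O (charge -1): no H
  Total hydrogens = 18.
Molecular formula: C16H18BrIN2O3

C16H18BrIN2O3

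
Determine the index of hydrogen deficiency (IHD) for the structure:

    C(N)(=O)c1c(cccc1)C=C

Molecular formula from the SMILES: C9H9NO.
DoU = (2C + 2 + N − H − X)/2 = (2·9 + 2 + 1 − 9 − 0)/2 = 12/2 = 6.
(Structurally: 1 ring(s) + 5 π bond(s) = 6.)

6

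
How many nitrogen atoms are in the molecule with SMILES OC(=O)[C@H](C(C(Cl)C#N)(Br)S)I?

1

The symbol for nitrogen appears 1 time in the SMILES.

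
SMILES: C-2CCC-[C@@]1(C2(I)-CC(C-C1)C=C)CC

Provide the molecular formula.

Heavy atoms from the SMILES: 14 C, 1 I.
Implicit hydrogens by atom environment:
  9 × C: 2 H each → 18
  2 × C: 1 H each → 2
  2 × C: no H
  1 × C: 3 H
  1 × I: no H
  Total hydrogens = 23.
Molecular formula: C14H23I

C14H23I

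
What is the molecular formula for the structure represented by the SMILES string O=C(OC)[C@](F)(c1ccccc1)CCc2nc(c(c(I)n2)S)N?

C15H15FIN3O2S

Heavy atoms from the SMILES: 15 C, 1 F, 1 I, 3 N, 2 O, 1 S.
Implicit hydrogens by atom environment:
  5 × C (aromatic): 1 H each → 5
  5 × C (aromatic): no H
  2 × C: 2 H each → 4
  2 × C: no H
  2 × N (aromatic): no H
  2 × O: no H
  1 × C: 3 H
  1 × F: no H
  1 × I: no H
  1 × N: 2 H
  1 × S: 1 H
  Total hydrogens = 15.
Molecular formula: C15H15FIN3O2S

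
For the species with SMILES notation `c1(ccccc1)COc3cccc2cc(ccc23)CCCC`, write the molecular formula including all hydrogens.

C21H22O

Heavy atoms from the SMILES: 21 C, 1 O.
Implicit hydrogens by atom environment:
  11 × C (aromatic): 1 H each → 11
  5 × C (aromatic): no H
  4 × C: 2 H each → 8
  1 × C: 3 H
  1 × O: no H
  Total hydrogens = 22.
Molecular formula: C21H22O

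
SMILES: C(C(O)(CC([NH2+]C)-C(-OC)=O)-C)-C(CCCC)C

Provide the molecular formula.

Heavy atoms from the SMILES: 14 C, 1 N, 3 O.
Implicit hydrogens by atom environment:
  5 × C: 3 H each → 15
  5 × C: 2 H each → 10
  2 × C: 1 H each → 2
  2 × C: no H
  2 × O: no H
  1 × N (charge +1): 2 H
  1 × O: 1 H
  Total hydrogens = 30.
Net charge +1.
Molecular formula: C14H30NO3+

C14H30NO3+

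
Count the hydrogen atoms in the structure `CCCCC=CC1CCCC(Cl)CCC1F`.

24

Hydrogens are implicit in SMILES; fill each atom to its normal valence:
  8 × C: 2 H each → 16
  5 × C: 1 H each → 5
  1 × C: 3 H
  1 × Cl: no H
  1 × F: no H
  Total hydrogens = 24.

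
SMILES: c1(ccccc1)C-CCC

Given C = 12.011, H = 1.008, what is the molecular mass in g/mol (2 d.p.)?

Molecular formula: C10H14.
M = 10×12.011 + 14×1.008 = 134.22 g/mol.

134.22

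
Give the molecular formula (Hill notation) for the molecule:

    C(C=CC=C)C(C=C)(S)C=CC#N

Heavy atoms from the SMILES: 11 C, 1 N, 1 S.
Implicit hydrogens by atom environment:
  6 × C: 1 H each → 6
  3 × C: 2 H each → 6
  2 × C: no H
  1 × N: no H
  1 × S: 1 H
  Total hydrogens = 13.
Molecular formula: C11H13NS

C11H13NS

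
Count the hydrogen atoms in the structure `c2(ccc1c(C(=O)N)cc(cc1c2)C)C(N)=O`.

Hydrogens are implicit in SMILES; fill each atom to its normal valence:
  5 × C (aromatic): 1 H each → 5
  5 × C (aromatic): no H
  2 × C: no H
  2 × N: 2 H each → 4
  2 × O: no H
  1 × C: 3 H
  Total hydrogens = 12.

12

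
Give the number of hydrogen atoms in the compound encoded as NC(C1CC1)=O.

Hydrogens are implicit in SMILES; fill each atom to its normal valence:
  2 × C: 2 H each → 4
  1 × C: 1 H
  1 × C: no H
  1 × N: 2 H
  1 × O: no H
  Total hydrogens = 7.

7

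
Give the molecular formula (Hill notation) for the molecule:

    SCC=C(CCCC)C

Heavy atoms from the SMILES: 8 C, 1 S.
Implicit hydrogens by atom environment:
  4 × C: 2 H each → 8
  2 × C: 3 H each → 6
  1 × C: 1 H
  1 × C: no H
  1 × S: 1 H
  Total hydrogens = 16.
Molecular formula: C8H16S

C8H16S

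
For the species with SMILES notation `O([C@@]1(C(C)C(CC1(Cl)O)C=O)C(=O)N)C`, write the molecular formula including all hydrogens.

C9H14ClNO4

Heavy atoms from the SMILES: 9 C, 1 Cl, 1 N, 4 O.
Implicit hydrogens by atom environment:
  3 × C: 1 H each → 3
  3 × C: no H
  3 × O: no H
  2 × C: 3 H each → 6
  1 × C: 2 H
  1 × Cl: no H
  1 × N: 2 H
  1 × O: 1 H
  Total hydrogens = 14.
Molecular formula: C9H14ClNO4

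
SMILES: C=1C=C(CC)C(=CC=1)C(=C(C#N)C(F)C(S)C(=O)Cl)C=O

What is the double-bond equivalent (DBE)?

Molecular formula from the SMILES: C15H13ClFNO2S.
DoU = (2C + 2 + N − H − X)/2 = (2·15 + 2 + 1 − 13 − 2)/2 = 18/2 = 9.
(Structurally: 1 ring(s) + 8 π bond(s) = 9.)

9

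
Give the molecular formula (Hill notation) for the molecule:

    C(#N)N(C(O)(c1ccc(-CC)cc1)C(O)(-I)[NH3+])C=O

C12H15IN3O3+

Heavy atoms from the SMILES: 12 C, 1 I, 3 N, 3 O.
Implicit hydrogens by atom environment:
  4 × C (aromatic): 1 H each → 4
  3 × C: no H
  2 × C (aromatic): no H
  2 × N: no H
  2 × O: 1 H each → 2
  1 × C: 3 H
  1 × C: 2 H
  1 × C: 1 H
  1 × I: no H
  1 × N (charge +1): 3 H
  1 × O: no H
  Total hydrogens = 15.
Net charge +1.
Molecular formula: C12H15IN3O3+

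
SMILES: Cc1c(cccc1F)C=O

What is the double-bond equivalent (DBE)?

Molecular formula from the SMILES: C8H7FO.
DoU = (2C + 2 + N − H − X)/2 = (2·8 + 2 + 0 − 7 − 1)/2 = 10/2 = 5.
(Structurally: 1 ring(s) + 4 π bond(s) = 5.)

5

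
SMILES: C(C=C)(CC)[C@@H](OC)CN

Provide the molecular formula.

C8H17NO

Heavy atoms from the SMILES: 8 C, 1 N, 1 O.
Implicit hydrogens by atom environment:
  3 × C: 2 H each → 6
  3 × C: 1 H each → 3
  2 × C: 3 H each → 6
  1 × N: 2 H
  1 × O: no H
  Total hydrogens = 17.
Molecular formula: C8H17NO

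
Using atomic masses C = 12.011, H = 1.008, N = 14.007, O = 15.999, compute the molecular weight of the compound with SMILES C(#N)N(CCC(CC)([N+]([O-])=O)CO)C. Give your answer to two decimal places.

Molecular formula: C8H15N3O3.
M = 8×12.011 + 15×1.008 + 3×14.007 + 3×15.999 = 201.23 g/mol.

201.23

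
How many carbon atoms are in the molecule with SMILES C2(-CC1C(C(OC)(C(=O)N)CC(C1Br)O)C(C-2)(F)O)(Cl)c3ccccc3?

18

The symbol for carbon appears 18 times in the SMILES. Lowercase c denotes aromatic carbon and counts toward C.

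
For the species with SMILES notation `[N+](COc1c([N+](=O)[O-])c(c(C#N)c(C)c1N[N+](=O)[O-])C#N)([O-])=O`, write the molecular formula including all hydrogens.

C10H6N6O7

Heavy atoms from the SMILES: 10 C, 6 N, 7 O.
Implicit hydrogens by atom environment:
  6 × C (aromatic): no H
  4 × O: no H
  3 × N (charge +1): no H
  3 × O (charge -1): no H
  2 × C: no H
  2 × N: no H
  1 × C: 3 H
  1 × C: 2 H
  1 × N: 1 H
  Total hydrogens = 6.
Molecular formula: C10H6N6O7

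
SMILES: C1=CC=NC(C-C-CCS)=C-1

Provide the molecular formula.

Heavy atoms from the SMILES: 9 C, 1 N, 1 S.
Implicit hydrogens by atom environment:
  4 × C: 2 H each → 8
  4 × C (aromatic): 1 H each → 4
  1 × C (aromatic): no H
  1 × N (aromatic): no H
  1 × S: 1 H
  Total hydrogens = 13.
Molecular formula: C9H13NS

C9H13NS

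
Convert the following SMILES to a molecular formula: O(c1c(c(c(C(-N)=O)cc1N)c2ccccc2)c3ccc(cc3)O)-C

C20H18N2O3

Heavy atoms from the SMILES: 20 C, 2 N, 3 O.
Implicit hydrogens by atom environment:
  10 × C (aromatic): 1 H each → 10
  8 × C (aromatic): no H
  2 × N: 2 H each → 4
  2 × O: no H
  1 × C: 3 H
  1 × C: no H
  1 × O: 1 H
  Total hydrogens = 18.
Molecular formula: C20H18N2O3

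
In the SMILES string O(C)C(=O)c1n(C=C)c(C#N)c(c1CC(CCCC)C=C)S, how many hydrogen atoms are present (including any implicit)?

Hydrogens are implicit in SMILES; fill each atom to its normal valence:
  6 × C: 2 H each → 12
  4 × C (aromatic): no H
  3 × C: 1 H each → 3
  2 × C: 3 H each → 6
  2 × C: no H
  2 × O: no H
  1 × N (aromatic): no H
  1 × N: no H
  1 × S: 1 H
  Total hydrogens = 22.

22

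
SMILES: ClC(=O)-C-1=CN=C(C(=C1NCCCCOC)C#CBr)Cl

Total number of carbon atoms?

The symbol for carbon appears 13 times in the SMILES. (Cl is a single chlorine, not C + l.)

13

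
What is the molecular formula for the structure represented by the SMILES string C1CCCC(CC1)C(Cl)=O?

C8H13ClO

Heavy atoms from the SMILES: 8 C, 1 Cl, 1 O.
Implicit hydrogens by atom environment:
  6 × C: 2 H each → 12
  1 × C: 1 H
  1 × C: no H
  1 × Cl: no H
  1 × O: no H
  Total hydrogens = 13.
Molecular formula: C8H13ClO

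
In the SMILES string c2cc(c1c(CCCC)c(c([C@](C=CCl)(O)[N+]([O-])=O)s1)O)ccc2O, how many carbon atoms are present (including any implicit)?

The symbol for carbon appears 17 times in the SMILES. Lowercase c denotes aromatic carbon and counts toward C.

17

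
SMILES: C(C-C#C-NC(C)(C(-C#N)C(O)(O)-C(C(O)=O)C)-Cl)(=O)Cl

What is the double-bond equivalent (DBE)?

Molecular formula from the SMILES: C12H14Cl2N2O5.
DoU = (2C + 2 + N − H − X)/2 = (2·12 + 2 + 2 − 14 − 2)/2 = 12/2 = 6.
(Structurally: 0 ring(s) + 6 π bond(s) = 6.)

6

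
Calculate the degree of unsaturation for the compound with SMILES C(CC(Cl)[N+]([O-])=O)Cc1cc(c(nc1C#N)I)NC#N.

9

Molecular formula from the SMILES: C11H9ClIN5O2.
DoU = (2C + 2 + N − H − X)/2 = (2·11 + 2 + 5 − 9 − 2)/2 = 18/2 = 9.
(Structurally: 1 ring(s) + 8 π bond(s) = 9.)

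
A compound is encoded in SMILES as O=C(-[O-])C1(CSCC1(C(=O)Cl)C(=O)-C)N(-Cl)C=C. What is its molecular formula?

C10H10Cl2NO4S-

Heavy atoms from the SMILES: 10 C, 2 Cl, 1 N, 4 O, 1 S.
Implicit hydrogens by atom environment:
  5 × C: no H
  3 × C: 2 H each → 6
  3 × O: no H
  2 × Cl: no H
  1 × C: 3 H
  1 × C: 1 H
  1 × N: no H
  1 × O (charge -1): no H
  1 × S: no H
  Total hydrogens = 10.
Net charge -1.
Molecular formula: C10H10Cl2NO4S-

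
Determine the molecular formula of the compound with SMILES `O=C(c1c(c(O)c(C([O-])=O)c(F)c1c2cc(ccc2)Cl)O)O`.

Heavy atoms from the SMILES: 14 C, 1 Cl, 1 F, 6 O.
Implicit hydrogens by atom environment:
  8 × C (aromatic): no H
  4 × C (aromatic): 1 H each → 4
  3 × O: 1 H each → 3
  2 × C: no H
  2 × O: no H
  1 × Cl: no H
  1 × F: no H
  1 × O (charge -1): no H
  Total hydrogens = 7.
Net charge -1.
Molecular formula: C14H7ClFO6-

C14H7ClFO6-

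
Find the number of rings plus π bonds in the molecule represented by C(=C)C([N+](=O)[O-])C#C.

Molecular formula from the SMILES: C5H5NO2.
DoU = (2C + 2 + N − H − X)/2 = (2·5 + 2 + 1 − 5 − 0)/2 = 8/2 = 4.
(Structurally: 0 ring(s) + 4 π bond(s) = 4.)

4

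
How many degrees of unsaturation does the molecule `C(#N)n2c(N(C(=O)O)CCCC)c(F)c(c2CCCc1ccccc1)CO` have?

Molecular formula from the SMILES: C20H24FN3O3.
DoU = (2C + 2 + N − H − X)/2 = (2·20 + 2 + 3 − 24 − 1)/2 = 20/2 = 10.
(Structurally: 2 ring(s) + 8 π bond(s) = 10.)

10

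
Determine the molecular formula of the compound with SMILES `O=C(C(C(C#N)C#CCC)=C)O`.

Heavy atoms from the SMILES: 9 C, 1 N, 2 O.
Implicit hydrogens by atom environment:
  5 × C: no H
  2 × C: 2 H each → 4
  1 × C: 3 H
  1 × C: 1 H
  1 × N: no H
  1 × O: 1 H
  1 × O: no H
  Total hydrogens = 9.
Molecular formula: C9H9NO2

C9H9NO2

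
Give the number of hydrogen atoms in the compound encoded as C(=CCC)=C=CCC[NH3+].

Hydrogens are implicit in SMILES; fill each atom to its normal valence:
  3 × C: 2 H each → 6
  2 × C: 1 H each → 2
  2 × C: no H
  1 × C: 3 H
  1 × N (charge +1): 3 H
  Total hydrogens = 14.

14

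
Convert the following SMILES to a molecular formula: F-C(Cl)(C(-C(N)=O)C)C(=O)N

Heavy atoms from the SMILES: 5 C, 1 Cl, 1 F, 2 N, 2 O.
Implicit hydrogens by atom environment:
  3 × C: no H
  2 × N: 2 H each → 4
  2 × O: no H
  1 × C: 3 H
  1 × C: 1 H
  1 × Cl: no H
  1 × F: no H
  Total hydrogens = 8.
Molecular formula: C5H8ClFN2O2

C5H8ClFN2O2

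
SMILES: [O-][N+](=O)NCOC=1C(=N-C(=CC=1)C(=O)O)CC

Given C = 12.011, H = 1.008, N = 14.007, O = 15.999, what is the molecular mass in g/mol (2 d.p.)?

241.20

Molecular formula: C9H11N3O5.
M = 9×12.011 + 11×1.008 + 3×14.007 + 5×15.999 = 241.20 g/mol.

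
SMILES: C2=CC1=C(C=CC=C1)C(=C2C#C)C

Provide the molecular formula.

C13H10

Heavy atoms from the SMILES: 13 C.
Implicit hydrogens by atom environment:
  6 × C (aromatic): 1 H each → 6
  4 × C (aromatic): no H
  1 × C: 3 H
  1 × C: 1 H
  1 × C: no H
  Total hydrogens = 10.
Molecular formula: C13H10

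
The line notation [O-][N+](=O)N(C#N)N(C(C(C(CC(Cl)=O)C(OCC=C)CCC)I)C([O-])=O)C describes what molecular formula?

Heavy atoms from the SMILES: 15 C, 1 Cl, 1 I, 4 N, 6 O.
Implicit hydrogens by atom environment:
  5 × C: 2 H each → 10
  5 × C: 1 H each → 5
  4 × O: no H
  3 × C: no H
  3 × N: no H
  2 × C: 3 H each → 6
  2 × O (charge -1): no H
  1 × Cl: no H
  1 × I: no H
  1 × N (charge +1): no H
  Total hydrogens = 21.
Net charge -1.
Molecular formula: C15H21ClIN4O6-

C15H21ClIN4O6-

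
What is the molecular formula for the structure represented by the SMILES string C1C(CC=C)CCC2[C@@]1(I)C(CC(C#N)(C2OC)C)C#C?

Heavy atoms from the SMILES: 18 C, 1 I, 1 N, 1 O.
Implicit hydrogens by atom environment:
  6 × C: 2 H each → 12
  6 × C: 1 H each → 6
  4 × C: no H
  2 × C: 3 H each → 6
  1 × I: no H
  1 × N: no H
  1 × O: no H
  Total hydrogens = 24.
Molecular formula: C18H24INO

C18H24INO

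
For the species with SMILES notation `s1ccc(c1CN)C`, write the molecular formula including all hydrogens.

C6H9NS

Heavy atoms from the SMILES: 6 C, 1 N, 1 S.
Implicit hydrogens by atom environment:
  2 × C (aromatic): 1 H each → 2
  2 × C (aromatic): no H
  1 × C: 3 H
  1 × C: 2 H
  1 × N: 2 H
  1 × S (aromatic): no H
  Total hydrogens = 9.
Molecular formula: C6H9NS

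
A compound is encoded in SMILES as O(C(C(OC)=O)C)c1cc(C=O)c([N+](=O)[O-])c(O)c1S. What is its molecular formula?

Heavy atoms from the SMILES: 11 C, 1 N, 7 O, 1 S.
Implicit hydrogens by atom environment:
  5 × C (aromatic): no H
  5 × O: no H
  2 × C: 3 H each → 6
  2 × C: 1 H each → 2
  1 × C (aromatic): 1 H
  1 × C: no H
  1 × N (charge +1): no H
  1 × O: 1 H
  1 × O (charge -1): no H
  1 × S: 1 H
  Total hydrogens = 11.
Molecular formula: C11H11NO7S

C11H11NO7S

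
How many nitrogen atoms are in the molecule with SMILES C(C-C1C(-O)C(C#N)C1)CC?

1

The symbol for nitrogen appears 1 time in the SMILES.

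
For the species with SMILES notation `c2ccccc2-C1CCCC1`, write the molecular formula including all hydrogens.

C11H14

Heavy atoms from the SMILES: 11 C.
Implicit hydrogens by atom environment:
  5 × C (aromatic): 1 H each → 5
  4 × C: 2 H each → 8
  1 × C: 1 H
  1 × C (aromatic): no H
  Total hydrogens = 14.
Molecular formula: C11H14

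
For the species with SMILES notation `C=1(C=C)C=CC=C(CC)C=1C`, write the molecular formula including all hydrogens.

C11H14

Heavy atoms from the SMILES: 11 C.
Implicit hydrogens by atom environment:
  3 × C (aromatic): 1 H each → 3
  3 × C (aromatic): no H
  2 × C: 3 H each → 6
  2 × C: 2 H each → 4
  1 × C: 1 H
  Total hydrogens = 14.
Molecular formula: C11H14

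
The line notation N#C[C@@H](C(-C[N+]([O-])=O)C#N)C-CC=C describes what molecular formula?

Heavy atoms from the SMILES: 9 C, 3 N, 2 O.
Implicit hydrogens by atom environment:
  4 × C: 2 H each → 8
  3 × C: 1 H each → 3
  2 × C: no H
  2 × N: no H
  1 × N (charge +1): no H
  1 × O: no H
  1 × O (charge -1): no H
  Total hydrogens = 11.
Molecular formula: C9H11N3O2

C9H11N3O2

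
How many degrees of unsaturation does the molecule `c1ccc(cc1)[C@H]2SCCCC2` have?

5

Molecular formula from the SMILES: C11H14S.
DoU = (2C + 2 + N − H − X)/2 = (2·11 + 2 + 0 − 14 − 0)/2 = 10/2 = 5.
(Structurally: 2 ring(s) + 3 π bond(s) = 5.)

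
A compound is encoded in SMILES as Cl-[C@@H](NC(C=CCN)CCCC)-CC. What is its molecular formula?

C11H23ClN2

Heavy atoms from the SMILES: 11 C, 1 Cl, 2 N.
Implicit hydrogens by atom environment:
  5 × C: 2 H each → 10
  4 × C: 1 H each → 4
  2 × C: 3 H each → 6
  1 × Cl: no H
  1 × N: 2 H
  1 × N: 1 H
  Total hydrogens = 23.
Molecular formula: C11H23ClN2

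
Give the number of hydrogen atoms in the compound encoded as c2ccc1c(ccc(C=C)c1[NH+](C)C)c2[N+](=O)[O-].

Hydrogens are implicit in SMILES; fill each atom to its normal valence:
  5 × C (aromatic): 1 H each → 5
  5 × C (aromatic): no H
  2 × C: 3 H each → 6
  1 × C: 2 H
  1 × C: 1 H
  1 × N (charge +1): 1 H
  1 × N (charge +1): no H
  1 × O: no H
  1 × O (charge -1): no H
  Total hydrogens = 15.

15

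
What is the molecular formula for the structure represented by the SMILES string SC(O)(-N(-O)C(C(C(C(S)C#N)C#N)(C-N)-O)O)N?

Heavy atoms from the SMILES: 8 C, 5 N, 4 O, 2 S.
Implicit hydrogens by atom environment:
  4 × C: no H
  4 × O: 1 H each → 4
  3 × C: 1 H each → 3
  3 × N: no H
  2 × N: 2 H each → 4
  2 × S: 1 H each → 2
  1 × C: 2 H
  Total hydrogens = 15.
Molecular formula: C8H15N5O4S2

C8H15N5O4S2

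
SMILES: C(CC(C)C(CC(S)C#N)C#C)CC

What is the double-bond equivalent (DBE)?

4

Molecular formula from the SMILES: C12H19NS.
DoU = (2C + 2 + N − H − X)/2 = (2·12 + 2 + 1 − 19 − 0)/2 = 8/2 = 4.
(Structurally: 0 ring(s) + 4 π bond(s) = 4.)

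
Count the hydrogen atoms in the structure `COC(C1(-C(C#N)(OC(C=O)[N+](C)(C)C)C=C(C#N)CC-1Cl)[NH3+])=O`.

Hydrogens are implicit in SMILES; fill each atom to its normal valence:
  6 × C: no H
  4 × C: 3 H each → 12
  4 × C: 1 H each → 4
  4 × O: no H
  2 × N: no H
  1 × C: 2 H
  1 × Cl: no H
  1 × N (charge +1): 3 H
  1 × N (charge +1): no H
  Total hydrogens = 21.

21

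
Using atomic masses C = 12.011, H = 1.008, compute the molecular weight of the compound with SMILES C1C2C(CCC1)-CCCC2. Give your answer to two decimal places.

Molecular formula: C10H18.
M = 10×12.011 + 18×1.008 = 138.25 g/mol.

138.25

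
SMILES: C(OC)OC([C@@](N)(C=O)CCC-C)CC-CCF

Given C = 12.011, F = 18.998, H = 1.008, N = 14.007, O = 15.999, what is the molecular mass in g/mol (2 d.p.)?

263.35

Molecular formula: C13H26FNO3.
M = 13×12.011 + 1×18.998 + 26×1.008 + 1×14.007 + 3×15.999 = 263.35 g/mol.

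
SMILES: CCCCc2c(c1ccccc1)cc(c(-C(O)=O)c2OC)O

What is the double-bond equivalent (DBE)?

Molecular formula from the SMILES: C18H20O4.
DoU = (2C + 2 + N − H − X)/2 = (2·18 + 2 + 0 − 20 − 0)/2 = 18/2 = 9.
(Structurally: 2 ring(s) + 7 π bond(s) = 9.)

9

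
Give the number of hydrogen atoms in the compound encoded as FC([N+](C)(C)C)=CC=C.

13

Hydrogens are implicit in SMILES; fill each atom to its normal valence:
  3 × C: 3 H each → 9
  2 × C: 1 H each → 2
  1 × C: 2 H
  1 × C: no H
  1 × F: no H
  1 × N (charge +1): no H
  Total hydrogens = 13.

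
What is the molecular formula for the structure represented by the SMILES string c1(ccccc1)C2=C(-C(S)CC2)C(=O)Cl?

C12H11ClOS

Heavy atoms from the SMILES: 12 C, 1 Cl, 1 O, 1 S.
Implicit hydrogens by atom environment:
  5 × C (aromatic): 1 H each → 5
  3 × C: no H
  2 × C: 2 H each → 4
  1 × C: 1 H
  1 × C (aromatic): no H
  1 × Cl: no H
  1 × O: no H
  1 × S: 1 H
  Total hydrogens = 11.
Molecular formula: C12H11ClOS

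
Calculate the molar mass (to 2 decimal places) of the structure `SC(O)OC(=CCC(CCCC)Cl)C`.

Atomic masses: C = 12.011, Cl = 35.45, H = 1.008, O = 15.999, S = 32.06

238.77

Molecular formula: C10H19ClO2S.
M = 10×12.011 + 1×35.45 + 19×1.008 + 2×15.999 + 1×32.06 = 238.77 g/mol.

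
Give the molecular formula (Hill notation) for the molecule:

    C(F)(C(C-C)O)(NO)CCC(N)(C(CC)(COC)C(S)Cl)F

Heavy atoms from the SMILES: 13 C, 1 Cl, 2 F, 2 N, 3 O, 1 S.
Implicit hydrogens by atom environment:
  5 × C: 2 H each → 10
  3 × C: 3 H each → 9
  3 × C: no H
  2 × C: 1 H each → 2
  2 × F: no H
  2 × O: 1 H each → 2
  1 × Cl: no H
  1 × N: 2 H
  1 × N: 1 H
  1 × O: no H
  1 × S: 1 H
  Total hydrogens = 27.
Molecular formula: C13H27ClF2N2O3S

C13H27ClF2N2O3S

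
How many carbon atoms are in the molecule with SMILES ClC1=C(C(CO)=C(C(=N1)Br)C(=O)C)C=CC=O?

11

The symbol for carbon appears 11 times in the SMILES. (Cl is a single chlorine, not C + l.)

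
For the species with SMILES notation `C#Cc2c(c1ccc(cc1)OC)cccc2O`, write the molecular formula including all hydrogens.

C15H12O2

Heavy atoms from the SMILES: 15 C, 2 O.
Implicit hydrogens by atom environment:
  7 × C (aromatic): 1 H each → 7
  5 × C (aromatic): no H
  1 × C: 3 H
  1 × C: 1 H
  1 × C: no H
  1 × O: 1 H
  1 × O: no H
  Total hydrogens = 12.
Molecular formula: C15H12O2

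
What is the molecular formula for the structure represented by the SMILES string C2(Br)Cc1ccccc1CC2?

Heavy atoms from the SMILES: 1 Br, 10 C.
Implicit hydrogens by atom environment:
  4 × C (aromatic): 1 H each → 4
  3 × C: 2 H each → 6
  2 × C (aromatic): no H
  1 × Br: no H
  1 × C: 1 H
  Total hydrogens = 11.
Molecular formula: C10H11Br

C10H11Br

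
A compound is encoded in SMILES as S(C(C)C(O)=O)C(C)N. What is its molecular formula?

Heavy atoms from the SMILES: 5 C, 1 N, 2 O, 1 S.
Implicit hydrogens by atom environment:
  2 × C: 3 H each → 6
  2 × C: 1 H each → 2
  1 × C: no H
  1 × N: 2 H
  1 × O: 1 H
  1 × O: no H
  1 × S: no H
  Total hydrogens = 11.
Molecular formula: C5H11NO2S

C5H11NO2S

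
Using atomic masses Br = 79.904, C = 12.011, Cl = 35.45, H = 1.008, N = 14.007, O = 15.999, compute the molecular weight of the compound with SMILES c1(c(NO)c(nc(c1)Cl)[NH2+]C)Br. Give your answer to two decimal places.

Molecular formula: C6H8BrClN3O+.
M = 1×79.904 + 6×12.011 + 1×35.45 + 8×1.008 + 3×14.007 + 1×15.999 = 253.50 g/mol.

253.50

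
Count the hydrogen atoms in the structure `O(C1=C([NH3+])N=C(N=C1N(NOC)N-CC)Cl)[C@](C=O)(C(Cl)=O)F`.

Hydrogens are implicit in SMILES; fill each atom to its normal valence:
  4 × C (aromatic): no H
  4 × O: no H
  2 × C: 3 H each → 6
  2 × C: no H
  2 × Cl: no H
  2 × N: 1 H each → 2
  2 × N (aromatic): no H
  1 × C: 2 H
  1 × C: 1 H
  1 × F: no H
  1 × N (charge +1): 3 H
  1 × N: no H
  Total hydrogens = 14.

14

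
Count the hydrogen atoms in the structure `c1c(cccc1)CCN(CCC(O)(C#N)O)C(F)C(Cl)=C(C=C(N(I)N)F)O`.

Hydrogens are implicit in SMILES; fill each atom to its normal valence:
  5 × C (aromatic): 1 H each → 5
  5 × C: no H
  4 × C: 2 H each → 8
  3 × N: no H
  3 × O: 1 H each → 3
  2 × C: 1 H each → 2
  2 × F: no H
  1 × C (aromatic): no H
  1 × Cl: no H
  1 × I: no H
  1 × N: 2 H
  Total hydrogens = 20.

20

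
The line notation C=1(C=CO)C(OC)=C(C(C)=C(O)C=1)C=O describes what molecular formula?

Heavy atoms from the SMILES: 11 C, 4 O.
Implicit hydrogens by atom environment:
  5 × C (aromatic): no H
  3 × C: 1 H each → 3
  2 × C: 3 H each → 6
  2 × O: 1 H each → 2
  2 × O: no H
  1 × C (aromatic): 1 H
  Total hydrogens = 12.
Molecular formula: C11H12O4

C11H12O4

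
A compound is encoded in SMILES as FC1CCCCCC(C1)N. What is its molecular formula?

C8H16FN

Heavy atoms from the SMILES: 8 C, 1 F, 1 N.
Implicit hydrogens by atom environment:
  6 × C: 2 H each → 12
  2 × C: 1 H each → 2
  1 × F: no H
  1 × N: 2 H
  Total hydrogens = 16.
Molecular formula: C8H16FN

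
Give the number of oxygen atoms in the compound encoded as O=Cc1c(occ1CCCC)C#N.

2

The symbol for oxygen appears 2 times in the SMILES.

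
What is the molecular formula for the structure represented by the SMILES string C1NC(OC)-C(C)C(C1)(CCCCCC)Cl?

Heavy atoms from the SMILES: 13 C, 1 Cl, 1 N, 1 O.
Implicit hydrogens by atom environment:
  7 × C: 2 H each → 14
  3 × C: 3 H each → 9
  2 × C: 1 H each → 2
  1 × C: no H
  1 × Cl: no H
  1 × N: 1 H
  1 × O: no H
  Total hydrogens = 26.
Molecular formula: C13H26ClNO

C13H26ClNO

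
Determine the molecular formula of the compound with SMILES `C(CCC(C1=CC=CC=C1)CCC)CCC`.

C16H26

Heavy atoms from the SMILES: 16 C.
Implicit hydrogens by atom environment:
  7 × C: 2 H each → 14
  5 × C (aromatic): 1 H each → 5
  2 × C: 3 H each → 6
  1 × C: 1 H
  1 × C (aromatic): no H
  Total hydrogens = 26.
Molecular formula: C16H26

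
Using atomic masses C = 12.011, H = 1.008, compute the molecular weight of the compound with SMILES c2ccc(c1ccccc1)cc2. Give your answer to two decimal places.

Molecular formula: C12H10.
M = 12×12.011 + 10×1.008 = 154.21 g/mol.

154.21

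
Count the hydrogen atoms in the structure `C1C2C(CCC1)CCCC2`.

18

Hydrogens are implicit in SMILES; fill each atom to its normal valence:
  8 × C: 2 H each → 16
  2 × C: 1 H each → 2
  Total hydrogens = 18.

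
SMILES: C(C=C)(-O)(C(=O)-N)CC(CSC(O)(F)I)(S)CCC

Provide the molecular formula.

C11H19FINO3S2

Heavy atoms from the SMILES: 11 C, 1 F, 1 I, 1 N, 3 O, 2 S.
Implicit hydrogens by atom environment:
  5 × C: 2 H each → 10
  4 × C: no H
  2 × O: 1 H each → 2
  1 × C: 3 H
  1 × C: 1 H
  1 × F: no H
  1 × I: no H
  1 × N: 2 H
  1 × O: no H
  1 × S: 1 H
  1 × S: no H
  Total hydrogens = 19.
Molecular formula: C11H19FINO3S2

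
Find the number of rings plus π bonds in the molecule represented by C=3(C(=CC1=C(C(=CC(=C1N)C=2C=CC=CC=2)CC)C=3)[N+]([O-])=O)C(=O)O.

13

Molecular formula from the SMILES: C19H16N2O4.
DoU = (2C + 2 + N − H − X)/2 = (2·19 + 2 + 2 − 16 − 0)/2 = 26/2 = 13.
(Structurally: 3 ring(s) + 10 π bond(s) = 13.)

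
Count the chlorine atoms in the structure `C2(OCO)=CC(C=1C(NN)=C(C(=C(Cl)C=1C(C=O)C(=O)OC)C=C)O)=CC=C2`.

The symbol for chlorine appears 1 time in the SMILES.

1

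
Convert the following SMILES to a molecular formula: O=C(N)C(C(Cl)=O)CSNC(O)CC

C7H13ClN2O3S

Heavy atoms from the SMILES: 7 C, 1 Cl, 2 N, 3 O, 1 S.
Implicit hydrogens by atom environment:
  2 × C: 2 H each → 4
  2 × C: 1 H each → 2
  2 × C: no H
  2 × O: no H
  1 × C: 3 H
  1 × Cl: no H
  1 × N: 2 H
  1 × N: 1 H
  1 × O: 1 H
  1 × S: no H
  Total hydrogens = 13.
Molecular formula: C7H13ClN2O3S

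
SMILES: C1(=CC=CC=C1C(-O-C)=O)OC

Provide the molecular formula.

Heavy atoms from the SMILES: 9 C, 3 O.
Implicit hydrogens by atom environment:
  4 × C (aromatic): 1 H each → 4
  3 × O: no H
  2 × C: 3 H each → 6
  2 × C (aromatic): no H
  1 × C: no H
  Total hydrogens = 10.
Molecular formula: C9H10O3

C9H10O3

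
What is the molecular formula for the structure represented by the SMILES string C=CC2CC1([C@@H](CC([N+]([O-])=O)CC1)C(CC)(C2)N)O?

Heavy atoms from the SMILES: 14 C, 2 N, 3 O.
Implicit hydrogens by atom environment:
  7 × C: 2 H each → 14
  4 × C: 1 H each → 4
  2 × C: no H
  1 × C: 3 H
  1 × N: 2 H
  1 × N (charge +1): no H
  1 × O: 1 H
  1 × O: no H
  1 × O (charge -1): no H
  Total hydrogens = 24.
Molecular formula: C14H24N2O3

C14H24N2O3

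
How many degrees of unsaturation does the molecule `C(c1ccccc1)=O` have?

Molecular formula from the SMILES: C7H6O.
DoU = (2C + 2 + N − H − X)/2 = (2·7 + 2 + 0 − 6 − 0)/2 = 10/2 = 5.
(Structurally: 1 ring(s) + 4 π bond(s) = 5.)

5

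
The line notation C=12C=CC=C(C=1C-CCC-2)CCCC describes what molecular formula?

C14H20

Heavy atoms from the SMILES: 14 C.
Implicit hydrogens by atom environment:
  7 × C: 2 H each → 14
  3 × C (aromatic): 1 H each → 3
  3 × C (aromatic): no H
  1 × C: 3 H
  Total hydrogens = 20.
Molecular formula: C14H20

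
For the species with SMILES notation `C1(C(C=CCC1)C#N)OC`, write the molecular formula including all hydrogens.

Heavy atoms from the SMILES: 8 C, 1 N, 1 O.
Implicit hydrogens by atom environment:
  4 × C: 1 H each → 4
  2 × C: 2 H each → 4
  1 × C: 3 H
  1 × C: no H
  1 × N: no H
  1 × O: no H
  Total hydrogens = 11.
Molecular formula: C8H11NO

C8H11NO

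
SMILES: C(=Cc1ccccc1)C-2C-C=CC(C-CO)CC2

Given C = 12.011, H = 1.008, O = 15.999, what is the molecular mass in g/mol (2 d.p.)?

Molecular formula: C17H22O.
M = 17×12.011 + 22×1.008 + 1×15.999 = 242.36 g/mol.

242.36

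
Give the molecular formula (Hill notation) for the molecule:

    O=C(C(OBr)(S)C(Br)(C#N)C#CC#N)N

C7H3Br2N3O2S

Heavy atoms from the SMILES: 2 Br, 7 C, 3 N, 2 O, 1 S.
Implicit hydrogens by atom environment:
  7 × C: no H
  2 × Br: no H
  2 × N: no H
  2 × O: no H
  1 × N: 2 H
  1 × S: 1 H
  Total hydrogens = 3.
Molecular formula: C7H3Br2N3O2S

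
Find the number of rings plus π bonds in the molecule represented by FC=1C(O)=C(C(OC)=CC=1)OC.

Molecular formula from the SMILES: C8H9FO3.
DoU = (2C + 2 + N − H − X)/2 = (2·8 + 2 + 0 − 9 − 1)/2 = 8/2 = 4.
(Structurally: 1 ring(s) + 3 π bond(s) = 4.)

4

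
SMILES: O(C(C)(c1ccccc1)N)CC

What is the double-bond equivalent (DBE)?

Molecular formula from the SMILES: C10H15NO.
DoU = (2C + 2 + N − H − X)/2 = (2·10 + 2 + 1 − 15 − 0)/2 = 8/2 = 4.
(Structurally: 1 ring(s) + 3 π bond(s) = 4.)

4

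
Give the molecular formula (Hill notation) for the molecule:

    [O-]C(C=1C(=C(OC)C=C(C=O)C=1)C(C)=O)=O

Heavy atoms from the SMILES: 11 C, 5 O.
Implicit hydrogens by atom environment:
  4 × C (aromatic): no H
  4 × O: no H
  2 × C: 3 H each → 6
  2 × C (aromatic): 1 H each → 2
  2 × C: no H
  1 × C: 1 H
  1 × O (charge -1): no H
  Total hydrogens = 9.
Net charge -1.
Molecular formula: C11H9O5-

C11H9O5-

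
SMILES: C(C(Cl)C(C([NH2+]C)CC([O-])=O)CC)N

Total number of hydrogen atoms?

Hydrogens are implicit in SMILES; fill each atom to its normal valence:
  3 × C: 2 H each → 6
  3 × C: 1 H each → 3
  2 × C: 3 H each → 6
  1 × C: no H
  1 × Cl: no H
  1 × N (charge +1): 2 H
  1 × N: 2 H
  1 × O: no H
  1 × O (charge -1): no H
  Total hydrogens = 19.

19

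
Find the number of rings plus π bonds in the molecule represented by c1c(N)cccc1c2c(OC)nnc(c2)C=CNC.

Molecular formula from the SMILES: C14H16N4O.
DoU = (2C + 2 + N − H − X)/2 = (2·14 + 2 + 4 − 16 − 0)/2 = 18/2 = 9.
(Structurally: 2 ring(s) + 7 π bond(s) = 9.)

9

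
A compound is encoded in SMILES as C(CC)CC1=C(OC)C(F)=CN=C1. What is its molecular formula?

Heavy atoms from the SMILES: 10 C, 1 F, 1 N, 1 O.
Implicit hydrogens by atom environment:
  3 × C: 2 H each → 6
  3 × C (aromatic): no H
  2 × C: 3 H each → 6
  2 × C (aromatic): 1 H each → 2
  1 × F: no H
  1 × N (aromatic): no H
  1 × O: no H
  Total hydrogens = 14.
Molecular formula: C10H14FNO

C10H14FNO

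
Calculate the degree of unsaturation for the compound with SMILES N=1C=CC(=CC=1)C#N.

6

Molecular formula from the SMILES: C6H4N2.
DoU = (2C + 2 + N − H − X)/2 = (2·6 + 2 + 2 − 4 − 0)/2 = 12/2 = 6.
(Structurally: 1 ring(s) + 5 π bond(s) = 6.)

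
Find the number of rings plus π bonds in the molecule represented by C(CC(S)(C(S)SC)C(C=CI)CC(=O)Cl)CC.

Molecular formula from the SMILES: C12H20ClIOS3.
DoU = (2C + 2 + N − H − X)/2 = (2·12 + 2 + 0 − 20 − 2)/2 = 4/2 = 2.
(Structurally: 0 ring(s) + 2 π bond(s) = 2.)

2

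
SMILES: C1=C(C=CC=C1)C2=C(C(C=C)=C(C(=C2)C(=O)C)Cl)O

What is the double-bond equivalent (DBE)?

Molecular formula from the SMILES: C16H13ClO2.
DoU = (2C + 2 + N − H − X)/2 = (2·16 + 2 + 0 − 13 − 1)/2 = 20/2 = 10.
(Structurally: 2 ring(s) + 8 π bond(s) = 10.)

10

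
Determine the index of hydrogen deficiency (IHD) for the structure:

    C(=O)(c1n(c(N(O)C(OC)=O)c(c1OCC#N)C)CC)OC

Molecular formula from the SMILES: C13H17N3O6.
DoU = (2C + 2 + N − H − X)/2 = (2·13 + 2 + 3 − 17 − 0)/2 = 14/2 = 7.
(Structurally: 1 ring(s) + 6 π bond(s) = 7.)

7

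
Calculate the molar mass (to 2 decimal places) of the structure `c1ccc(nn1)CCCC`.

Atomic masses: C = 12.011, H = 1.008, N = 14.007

136.20

Molecular formula: C8H12N2.
M = 8×12.011 + 12×1.008 + 2×14.007 = 136.20 g/mol.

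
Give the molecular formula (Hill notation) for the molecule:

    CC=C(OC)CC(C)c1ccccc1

C13H18O

Heavy atoms from the SMILES: 13 C, 1 O.
Implicit hydrogens by atom environment:
  5 × C (aromatic): 1 H each → 5
  3 × C: 3 H each → 9
  2 × C: 1 H each → 2
  1 × C: 2 H
  1 × C: no H
  1 × C (aromatic): no H
  1 × O: no H
  Total hydrogens = 18.
Molecular formula: C13H18O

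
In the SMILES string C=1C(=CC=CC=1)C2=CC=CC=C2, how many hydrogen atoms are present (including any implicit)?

Hydrogens are implicit in SMILES; fill each atom to its normal valence:
  10 × C (aromatic): 1 H each → 10
  2 × C (aromatic): no H
  Total hydrogens = 10.

10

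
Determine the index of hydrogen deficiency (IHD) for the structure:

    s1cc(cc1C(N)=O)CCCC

4

Molecular formula from the SMILES: C9H13NOS.
DoU = (2C + 2 + N − H − X)/2 = (2·9 + 2 + 1 − 13 − 0)/2 = 8/2 = 4.
(Structurally: 1 ring(s) + 3 π bond(s) = 4.)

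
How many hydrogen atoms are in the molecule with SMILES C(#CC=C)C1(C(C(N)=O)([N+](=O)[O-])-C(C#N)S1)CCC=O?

Hydrogens are implicit in SMILES; fill each atom to its normal valence:
  6 × C: no H
  3 × C: 2 H each → 6
  3 × C: 1 H each → 3
  3 × O: no H
  1 × N: 2 H
  1 × N: no H
  1 × N (charge +1): no H
  1 × O (charge -1): no H
  1 × S: no H
  Total hydrogens = 11.

11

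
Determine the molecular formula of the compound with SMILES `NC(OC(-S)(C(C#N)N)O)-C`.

Heavy atoms from the SMILES: 5 C, 3 N, 2 O, 1 S.
Implicit hydrogens by atom environment:
  2 × C: 1 H each → 2
  2 × C: no H
  2 × N: 2 H each → 4
  1 × C: 3 H
  1 × N: no H
  1 × O: 1 H
  1 × O: no H
  1 × S: 1 H
  Total hydrogens = 11.
Molecular formula: C5H11N3O2S

C5H11N3O2S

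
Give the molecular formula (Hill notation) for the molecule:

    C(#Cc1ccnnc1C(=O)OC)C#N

C9H5N3O2

Heavy atoms from the SMILES: 9 C, 3 N, 2 O.
Implicit hydrogens by atom environment:
  4 × C: no H
  2 × C (aromatic): 1 H each → 2
  2 × C (aromatic): no H
  2 × N (aromatic): no H
  2 × O: no H
  1 × C: 3 H
  1 × N: no H
  Total hydrogens = 5.
Molecular formula: C9H5N3O2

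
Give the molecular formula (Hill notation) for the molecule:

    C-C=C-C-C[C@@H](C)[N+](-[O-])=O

C7H13NO2

Heavy atoms from the SMILES: 7 C, 1 N, 2 O.
Implicit hydrogens by atom environment:
  3 × C: 1 H each → 3
  2 × C: 3 H each → 6
  2 × C: 2 H each → 4
  1 × N (charge +1): no H
  1 × O: no H
  1 × O (charge -1): no H
  Total hydrogens = 13.
Molecular formula: C7H13NO2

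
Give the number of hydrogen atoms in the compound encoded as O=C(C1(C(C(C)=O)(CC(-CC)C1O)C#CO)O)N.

Hydrogens are implicit in SMILES; fill each atom to its normal valence:
  6 × C: no H
  3 × O: 1 H each → 3
  2 × C: 3 H each → 6
  2 × C: 2 H each → 4
  2 × C: 1 H each → 2
  2 × O: no H
  1 × N: 2 H
  Total hydrogens = 17.

17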